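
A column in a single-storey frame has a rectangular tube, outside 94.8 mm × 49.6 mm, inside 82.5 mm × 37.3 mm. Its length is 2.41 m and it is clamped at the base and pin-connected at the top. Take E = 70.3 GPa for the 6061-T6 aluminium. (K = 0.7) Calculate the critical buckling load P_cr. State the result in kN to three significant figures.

Weak-axis I_min = (h_o·b_o³ − h_i·b_i³)/12 with b_o = 49.6, b_i = 37.30 mm (shorter outer/inner sides).
I_min = (94.8×49.6³ − 82.50×37.30³)/12 = 6.072×10^5 mm⁴
I = 6.072×10^5 mm⁴ = 6.072×10^-7 m⁴
Effective length L_e = K·L = 0.7 × 2.41 = 1.687 m
P_cr = π²EI / L_e² = π² × 70.3×10⁹ × 6.072×10^-7 / 1.687² = 1.480×10^5 N

P_cr ≈ 148 kN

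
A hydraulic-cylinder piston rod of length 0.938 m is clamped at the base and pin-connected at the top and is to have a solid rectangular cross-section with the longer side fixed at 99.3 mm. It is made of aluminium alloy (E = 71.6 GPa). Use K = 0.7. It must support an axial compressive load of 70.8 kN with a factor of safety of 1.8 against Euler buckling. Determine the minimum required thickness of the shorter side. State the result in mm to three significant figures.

Required P_cr = n·P = 1.8 × 70.8 = 127.4 kN
L_e = K·L = 0.7 × 0.938 = 0.6566 m
Required I = P_cr·L_e²/(π²E) = 1.274×10^5 × 0.6566² / (π² × 7.16×10^10) = 7.775×10^-8 m⁴
I_req = 7.775×10^4 mm⁴
Rectangle, weak axis: I_min = h·b³/12 with h = 99.3 mm fixed  ⇒  b = (12I/h)^(1/3) = 21.1 mm

b ≈ 21.1 mm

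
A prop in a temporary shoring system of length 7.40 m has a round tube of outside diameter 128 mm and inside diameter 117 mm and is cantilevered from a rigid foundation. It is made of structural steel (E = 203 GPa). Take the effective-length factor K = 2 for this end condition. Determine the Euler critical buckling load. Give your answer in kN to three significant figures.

d_o = 128 mm, d_i = 117 mm
I = π(d_o⁴ − d_i⁴)/64 = π(128⁴ − 117.0⁴)/64 = 3.978×10^6 mm⁴
I = 3.978×10^6 mm⁴ = 3.978×10^-6 m⁴
Effective length L_e = K·L = 2 × 7.40 = 14.80 m
P_cr = π²EI / L_e² = π² × 203×10⁹ × 3.978×10^-6 / 14.80² = 3.639×10^4 N

P_cr ≈ 36.4 kN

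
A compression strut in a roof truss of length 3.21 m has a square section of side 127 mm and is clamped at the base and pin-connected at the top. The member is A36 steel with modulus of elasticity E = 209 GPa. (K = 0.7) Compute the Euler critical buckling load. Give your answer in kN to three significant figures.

P_cr ≈ 8860 kN

I = a⁴/12 = 127⁴/12 = 2.168×10^7 mm⁴
I = 2.168×10^7 mm⁴ = 2.168×10^-5 m⁴
Effective length L_e = K·L = 0.7 × 3.21 = 2.247 m
P_cr = π²EI / L_e² = π² × 209×10⁹ × 2.168×10^-5 / 2.247² = 8.857×10^6 N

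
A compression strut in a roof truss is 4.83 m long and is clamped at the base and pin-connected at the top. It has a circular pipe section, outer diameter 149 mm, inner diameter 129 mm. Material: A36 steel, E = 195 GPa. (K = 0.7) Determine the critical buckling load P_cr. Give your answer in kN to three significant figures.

P_cr ≈ 1780 kN

d_o = 149 mm, d_i = 129 mm
I = π(d_o⁴ − d_i⁴)/64 = π(149⁴ − 129.0⁴)/64 = 1.060×10^7 mm⁴
I = 1.060×10^7 mm⁴ = 1.060×10^-5 m⁴
Effective length L_e = K·L = 0.7 × 4.83 = 3.381 m
P_cr = π²EI / L_e² = π² × 195×10⁹ × 1.060×10^-5 / 3.381² = 1.785×10^6 N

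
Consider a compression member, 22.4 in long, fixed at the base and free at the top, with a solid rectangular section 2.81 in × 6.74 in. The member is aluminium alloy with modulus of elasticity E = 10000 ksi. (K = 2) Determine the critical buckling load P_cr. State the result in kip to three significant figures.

Buckling occurs about the weak axis: I_min = h·b³/12 with b = 2.81 in (the shorter side).
I_min = 6.74×2.81³/12 = 12.46 in⁴
Effective length L_e = K·L = 2 × 22.4 = 44.80 in
P_cr = π²EI / L_e² = π² × 10000×10³ × 12.46 / 44.80² = 6.128×10^5 lb

P_cr ≈ 613 kip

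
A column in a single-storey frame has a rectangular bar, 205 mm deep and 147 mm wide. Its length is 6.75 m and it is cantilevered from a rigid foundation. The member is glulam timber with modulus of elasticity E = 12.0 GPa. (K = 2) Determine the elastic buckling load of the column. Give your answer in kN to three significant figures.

P_cr ≈ 35.3 kN

Buckling occurs about the weak axis: I_min = h·b³/12 with b = 147 mm (the shorter side).
I_min = 205×147³/12 = 5.427×10^7 mm⁴
I = 5.427×10^7 mm⁴ = 5.427×10^-5 m⁴
Effective length L_e = K·L = 2 × 6.75 = 13.50 m
P_cr = π²EI / L_e² = π² × 12.0×10⁹ × 5.427×10^-5 / 13.50² = 3.526×10^4 N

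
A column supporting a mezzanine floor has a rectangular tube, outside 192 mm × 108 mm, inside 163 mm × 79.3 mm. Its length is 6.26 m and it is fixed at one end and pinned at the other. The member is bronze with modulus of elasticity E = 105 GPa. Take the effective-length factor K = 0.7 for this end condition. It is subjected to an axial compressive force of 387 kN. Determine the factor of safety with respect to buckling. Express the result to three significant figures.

n ≈ 1.87

Weak-axis I_min = (h_o·b_o³ − h_i·b_i³)/12 with b_o = 108, b_i = 79.30 mm (shorter outer/inner sides).
I_min = (192×108³ − 163.0×79.30³)/12 = 1.338×10^7 mm⁴
I = 1.338×10^7 mm⁴ = 1.338×10^-5 m⁴
Effective length L_e = K·L = 0.7 × 6.26 = 4.382 m
P_cr = π²EI / L_e² = π² × 105×10⁹ × 1.338×10^-5 / 4.382² = 7.222×10^5 N
Factor of safety n = P_cr / P = 722.20 / 387 = 1.87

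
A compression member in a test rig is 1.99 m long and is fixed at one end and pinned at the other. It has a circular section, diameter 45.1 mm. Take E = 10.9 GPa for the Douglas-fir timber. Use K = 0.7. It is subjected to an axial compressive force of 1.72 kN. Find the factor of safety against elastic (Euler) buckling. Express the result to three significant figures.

I = πd⁴/64 = π×45.1⁴/64 = 2.031×10^5 mm⁴
I = 2.031×10^5 mm⁴ = 2.031×10^-7 m⁴
Effective length L_e = K·L = 0.7 × 1.99 = 1.393 m
P_cr = π²EI / L_e² = π² × 10.9×10⁹ × 2.031×10^-7 / 1.393² = 1.126×10^4 N
Factor of safety n = P_cr / P = 11.259 / 1.72 = 6.55

n ≈ 6.55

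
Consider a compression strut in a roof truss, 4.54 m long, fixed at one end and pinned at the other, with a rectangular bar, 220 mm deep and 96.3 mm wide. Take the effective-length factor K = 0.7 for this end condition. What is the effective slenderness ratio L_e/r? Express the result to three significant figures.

λ ≈ 114

For a rectangle r_min = b/√12 = 96.3/√12 = 27.80 mm
L_e = K·L = 0.7 × 4.54 m = 3.178 m = 3178.0 mm
λ = L_e / r_min = 3178.0 / 27.80 = 114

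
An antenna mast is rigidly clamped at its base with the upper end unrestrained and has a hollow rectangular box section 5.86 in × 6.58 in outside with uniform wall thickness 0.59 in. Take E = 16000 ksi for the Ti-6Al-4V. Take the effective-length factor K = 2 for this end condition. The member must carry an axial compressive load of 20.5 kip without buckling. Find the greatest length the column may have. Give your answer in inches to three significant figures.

Inner dimensions: h_i = 6.58 − 2×0.59 = 5.400 in, b_i = 5.86 − 2×0.59 = 4.680 in
Weak-axis I_min = (h_o·b_o³ − h_i·b_i³)/12 with b_o = 5.86, b_i = 4.680 in (shorter outer/inner sides).
I_min = (6.58×5.86³ − 5.400×4.680³)/12 = 64.21 in⁴
At the buckling limit P_cr = P = 2.050×10^4 lb
From P_cr = π²EI/(K·L)²:  L = (1/K)·√(π²EI/P_cr) = (1/2)·√(π²×1.60×10^7×64.21/2.050×10^4)
L = 352 in

L_max ≈ 352 in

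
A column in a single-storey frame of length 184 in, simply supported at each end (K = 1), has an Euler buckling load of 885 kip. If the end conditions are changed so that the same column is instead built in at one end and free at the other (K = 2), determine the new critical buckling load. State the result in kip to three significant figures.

P_cr ≈ 221 kip

P_cr ∝ 1/K², so P_cr,new = P_cr,old × (K_old/K_new)² = 885 × (1/2)²
= 885 × 0.2500 = 221 kip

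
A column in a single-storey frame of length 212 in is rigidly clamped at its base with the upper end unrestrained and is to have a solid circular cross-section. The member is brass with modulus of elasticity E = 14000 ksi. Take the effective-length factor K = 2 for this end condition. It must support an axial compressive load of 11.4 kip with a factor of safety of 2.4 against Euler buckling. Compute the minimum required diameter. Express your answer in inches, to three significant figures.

Required P_cr = n·P = 2.4 × 11.4 = 27.36 kip
L_e = K·L = 2 × 212 = 424.0 in
Required I = P_cr·L_e²/(π²E) = 2.736×10^4 × 424.0² / (π² × 1.40×10^7) = 35.60 in⁴
Solid circle: I = πd⁴/64  ⇒  d = (64I/π)^(1/4) = (64×35.60/π)^(1/4) = 5.19 in

d ≈ 5.19 in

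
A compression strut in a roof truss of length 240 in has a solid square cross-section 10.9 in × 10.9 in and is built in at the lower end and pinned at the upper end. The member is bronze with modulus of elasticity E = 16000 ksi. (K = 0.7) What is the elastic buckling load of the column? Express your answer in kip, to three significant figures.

P_cr ≈ 6580 kip

I = a⁴/12 = 10.9⁴/12 = 1.176×10^3 in⁴
Effective length L_e = K·L = 0.7 × 240 = 168.0 in
P_cr = π²EI / L_e² = π² × 16000×10³ × 1.176×10^3 / 168.0² = 6.582×10^6 lb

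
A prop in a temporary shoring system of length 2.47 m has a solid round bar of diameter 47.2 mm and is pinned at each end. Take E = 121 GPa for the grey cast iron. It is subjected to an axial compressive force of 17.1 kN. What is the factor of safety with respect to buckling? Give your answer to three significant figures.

n ≈ 2.79

I = πd⁴/64 = π×47.2⁴/64 = 2.436×10^5 mm⁴
I = 2.436×10^5 mm⁴ = 2.436×10^-7 m⁴
Effective length L_e = K·L = 1 × 2.47 = 2.470 m
P_cr = π²EI / L_e² = π² × 121×10⁹ × 2.436×10^-7 / 2.470² = 4.769×10^4 N
Factor of safety n = P_cr / P = 47.690 / 17.1 = 2.79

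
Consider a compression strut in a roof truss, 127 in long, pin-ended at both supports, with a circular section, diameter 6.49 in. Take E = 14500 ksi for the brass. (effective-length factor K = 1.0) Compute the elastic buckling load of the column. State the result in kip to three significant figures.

P_cr ≈ 773 kip

I = πd⁴/64 = π×6.49⁴/64 = 87.09 in⁴
Effective length L_e = K·L = 1 × 127 = 127.0 in
P_cr = π²EI / L_e² = π² × 14500×10³ × 87.09 / 127.0² = 7.727×10^5 lb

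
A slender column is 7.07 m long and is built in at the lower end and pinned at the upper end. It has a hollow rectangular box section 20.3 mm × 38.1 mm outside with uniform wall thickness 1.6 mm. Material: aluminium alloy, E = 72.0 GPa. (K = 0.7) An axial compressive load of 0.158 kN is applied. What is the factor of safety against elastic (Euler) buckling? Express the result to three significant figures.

n ≈ 2.21

Inner dimensions: h_i = 38.1 − 2×1.6 = 34.90 mm, b_i = 20.3 − 2×1.6 = 17.10 mm
Weak-axis I_min = (h_o·b_o³ − h_i·b_i³)/12 with b_o = 20.3, b_i = 17.10 mm (shorter outer/inner sides).
I_min = (38.1×20.3³ − 34.90×17.10³)/12 = 1.202×10^4 mm⁴
I = 1.202×10^4 mm⁴ = 1.202×10^-8 m⁴
Effective length L_e = K·L = 0.7 × 7.07 = 4.949 m
P_cr = π²EI / L_e² = π² × 72.0×10⁹ × 1.202×10^-8 / 4.949² = 348.7 N
Factor of safety n = P_cr / P = 0.34868 / 0.158 = 2.21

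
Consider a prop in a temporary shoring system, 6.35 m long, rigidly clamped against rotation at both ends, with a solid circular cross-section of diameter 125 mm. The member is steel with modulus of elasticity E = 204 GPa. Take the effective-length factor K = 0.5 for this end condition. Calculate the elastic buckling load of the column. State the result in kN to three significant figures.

I = πd⁴/64 = π×125⁴/64 = 1.198×10^7 mm⁴
I = 1.198×10^7 mm⁴ = 1.198×10^-5 m⁴
Effective length L_e = K·L = 0.5 × 6.35 = 3.175 m
P_cr = π²EI / L_e² = π² × 204×10⁹ × 1.198×10^-5 / 3.175² = 2.394×10^6 N

P_cr ≈ 2390 kN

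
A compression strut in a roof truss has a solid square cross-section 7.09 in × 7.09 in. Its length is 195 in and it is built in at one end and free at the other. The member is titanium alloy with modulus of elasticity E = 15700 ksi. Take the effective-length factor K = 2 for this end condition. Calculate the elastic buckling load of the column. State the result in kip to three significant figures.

P_cr ≈ 215 kip

I = a⁴/12 = 7.09⁴/12 = 210.6 in⁴
Effective length L_e = K·L = 2 × 195 = 390.0 in
P_cr = π²EI / L_e² = π² × 15700×10³ × 210.6 / 390.0² = 2.145×10^5 lb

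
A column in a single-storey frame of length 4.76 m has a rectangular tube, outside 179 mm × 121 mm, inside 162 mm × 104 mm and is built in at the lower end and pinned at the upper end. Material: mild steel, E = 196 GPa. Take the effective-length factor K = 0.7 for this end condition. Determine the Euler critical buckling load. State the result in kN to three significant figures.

Weak-axis I_min = (h_o·b_o³ − h_i·b_i³)/12 with b_o = 121, b_i = 104.0 mm (shorter outer/inner sides).
I_min = (179×121³ − 162.0×104.0³)/12 = 1.124×10^7 mm⁴
I = 1.124×10^7 mm⁴ = 1.124×10^-5 m⁴
Effective length L_e = K·L = 0.7 × 4.76 = 3.332 m
P_cr = π²EI / L_e² = π² × 196×10⁹ × 1.124×10^-5 / 3.332² = 1.958×10^6 N

P_cr ≈ 1960 kN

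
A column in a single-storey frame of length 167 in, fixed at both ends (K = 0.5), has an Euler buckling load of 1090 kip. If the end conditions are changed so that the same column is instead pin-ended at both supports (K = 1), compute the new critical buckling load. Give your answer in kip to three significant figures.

P_cr ∝ 1/K², so P_cr,new = P_cr,old × (K_old/K_new)² = 1090 × (0.5/1)²
= 1090 × 0.2500 = 272 kip

P_cr ≈ 272 kip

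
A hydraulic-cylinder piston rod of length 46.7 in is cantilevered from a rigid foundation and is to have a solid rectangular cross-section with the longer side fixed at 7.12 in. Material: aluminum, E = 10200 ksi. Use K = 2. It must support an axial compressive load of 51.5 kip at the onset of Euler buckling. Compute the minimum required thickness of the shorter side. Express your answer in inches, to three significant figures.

b ≈ 1.96 in

L_e = K·L = 2 × 46.7 = 93.40 in
Required I = P_cr·L_e²/(π²E) = 5.150×10^4 × 93.40² / (π² × 1.02×10^7) = 4.463 in⁴
Rectangle, weak axis: I_min = h·b³/12 with h = 7.12 in fixed  ⇒  b = (12I/h)^(1/3) = 1.96 in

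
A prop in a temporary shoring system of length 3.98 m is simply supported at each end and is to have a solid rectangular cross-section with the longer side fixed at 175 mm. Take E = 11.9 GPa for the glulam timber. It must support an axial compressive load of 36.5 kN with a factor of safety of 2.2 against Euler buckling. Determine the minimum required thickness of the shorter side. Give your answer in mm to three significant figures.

b ≈ 90.6 mm

Required P_cr = n·P = 2.2 × 36.5 = 80.30 kN
L_e = K·L = 1 × 3.98 = 3.980 m
Required I = P_cr·L_e²/(π²E) = 8.030×10^4 × 3.980² / (π² × 1.19×10^10) = 1.083×10^-5 m⁴
I_req = 1.083×10^7 mm⁴
Rectangle, weak axis: I_min = h·b³/12 with h = 175 mm fixed  ⇒  b = (12I/h)^(1/3) = 90.6 mm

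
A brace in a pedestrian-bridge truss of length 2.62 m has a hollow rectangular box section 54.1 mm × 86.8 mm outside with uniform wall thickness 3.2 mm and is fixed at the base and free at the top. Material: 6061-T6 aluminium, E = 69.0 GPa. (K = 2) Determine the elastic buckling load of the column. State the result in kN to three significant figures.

P_cr ≈ 10.4 kN

Inner dimensions: h_i = 86.8 − 2×3.2 = 80.40 mm, b_i = 54.1 − 2×3.2 = 47.70 mm
Weak-axis I_min = (h_o·b_o³ − h_i·b_i³)/12 with b_o = 54.1, b_i = 47.70 mm (shorter outer/inner sides).
I_min = (86.8×54.1³ − 80.40×47.70³)/12 = 4.182×10^5 mm⁴
I = 4.182×10^5 mm⁴ = 4.182×10^-7 m⁴
Effective length L_e = K·L = 2 × 2.62 = 5.240 m
P_cr = π²EI / L_e² = π² × 69.0×10⁹ × 4.182×10^-7 / 5.240² = 1.037×10^4 N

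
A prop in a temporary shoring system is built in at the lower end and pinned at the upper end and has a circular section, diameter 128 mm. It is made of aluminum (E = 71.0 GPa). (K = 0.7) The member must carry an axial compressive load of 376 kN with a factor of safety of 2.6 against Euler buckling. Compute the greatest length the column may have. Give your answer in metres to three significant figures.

I = πd⁴/64 = π×128⁴/64 = 1.318×10^7 mm⁴
I = 1.318×10^-5 m⁴
Required critical load P_cr = n·P = 2.6 × 376 = 977.6 kN = 9.776×10^5 N
From P_cr = π²EI/(K·L)²:  L = (1/K)·√(π²EI/P_cr) = (1/0.7)·√(π²×7.10×10^10×1.318×10^-5/9.776×10^5)
L = 4.39 m

L_max ≈ 4.39 m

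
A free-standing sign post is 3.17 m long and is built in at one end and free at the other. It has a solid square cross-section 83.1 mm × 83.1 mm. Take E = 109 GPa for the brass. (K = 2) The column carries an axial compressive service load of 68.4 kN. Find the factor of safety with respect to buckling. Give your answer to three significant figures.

n ≈ 1.55

I = a⁴/12 = 83.1⁴/12 = 3.974×10^6 mm⁴
I = 3.974×10^6 mm⁴ = 3.974×10^-6 m⁴
Effective length L_e = K·L = 2 × 3.17 = 6.340 m
P_cr = π²EI / L_e² = π² × 109×10⁹ × 3.974×10^-6 / 6.340² = 1.064×10^5 N
Factor of safety n = P_cr / P = 106.36 / 68.4 = 1.55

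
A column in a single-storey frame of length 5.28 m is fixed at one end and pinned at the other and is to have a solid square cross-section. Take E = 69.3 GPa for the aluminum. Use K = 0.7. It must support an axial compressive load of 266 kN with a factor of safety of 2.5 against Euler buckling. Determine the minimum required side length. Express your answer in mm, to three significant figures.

a ≈ 112 mm

Required P_cr = n·P = 2.5 × 266 = 665.0 kN
L_e = K·L = 0.7 × 5.28 = 3.696 m
Required I = P_cr·L_e²/(π²E) = 6.650×10^5 × 3.696² / (π² × 6.93×10^10) = 1.328×10^-5 m⁴
I_req = 1.328×10^7 mm⁴
Solid square: I = a⁴/12  ⇒  a = (12I)^(1/4) = (12×1.328×10^7)^(1/4) = 112 mm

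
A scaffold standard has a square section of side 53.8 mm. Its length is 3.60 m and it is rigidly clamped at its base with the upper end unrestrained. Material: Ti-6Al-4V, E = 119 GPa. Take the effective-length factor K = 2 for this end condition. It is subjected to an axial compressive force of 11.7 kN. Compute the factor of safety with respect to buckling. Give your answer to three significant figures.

I = a⁴/12 = 53.8⁴/12 = 6.981×10^5 mm⁴
I = 6.981×10^5 mm⁴ = 6.981×10^-7 m⁴
Effective length L_e = K·L = 2 × 3.60 = 7.200 m
P_cr = π²EI / L_e² = π² × 119×10⁹ × 6.981×10^-7 / 7.200² = 1.582×10^4 N
Factor of safety n = P_cr / P = 15.817 / 11.7 = 1.35

n ≈ 1.35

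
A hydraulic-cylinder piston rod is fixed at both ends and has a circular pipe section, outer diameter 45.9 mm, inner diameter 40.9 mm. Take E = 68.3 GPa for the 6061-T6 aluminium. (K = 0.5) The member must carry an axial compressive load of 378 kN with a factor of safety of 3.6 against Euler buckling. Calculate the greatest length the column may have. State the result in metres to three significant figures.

L_max ≈ 0.399 m

d_o = 45.9 mm, d_i = 40.9 mm
I = π(d_o⁴ − d_i⁴)/64 = π(45.9⁴ − 40.90⁴)/64 = 8.052×10^4 mm⁴
I = 8.052×10^-8 m⁴
Required critical load P_cr = n·P = 3.6 × 378 = 1361 kN = 1.361×10^6 N
From P_cr = π²EI/(K·L)²:  L = (1/K)·√(π²EI/P_cr) = (1/0.5)·√(π²×6.83×10^10×8.052×10^-8/1.361×10^6)
L = 0.399 m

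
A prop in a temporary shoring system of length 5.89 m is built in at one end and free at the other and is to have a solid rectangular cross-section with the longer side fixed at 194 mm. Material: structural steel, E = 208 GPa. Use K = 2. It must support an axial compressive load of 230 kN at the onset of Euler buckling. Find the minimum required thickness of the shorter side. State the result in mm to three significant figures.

b ≈ 98.7 mm

L_e = K·L = 2 × 5.89 = 11.78 m
Required I = P_cr·L_e²/(π²E) = 2.300×10^5 × 11.78² / (π² × 2.08×10^11) = 1.555×10^-5 m⁴
I_req = 1.555×10^7 mm⁴
Rectangle, weak axis: I_min = h·b³/12 with h = 194 mm fixed  ⇒  b = (12I/h)^(1/3) = 98.7 mm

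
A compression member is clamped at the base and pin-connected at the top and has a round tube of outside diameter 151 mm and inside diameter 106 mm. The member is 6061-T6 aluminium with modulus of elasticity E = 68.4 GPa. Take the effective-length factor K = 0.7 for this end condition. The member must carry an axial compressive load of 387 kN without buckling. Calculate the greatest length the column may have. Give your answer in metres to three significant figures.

d_o = 151 mm, d_i = 106 mm
I = π(d_o⁴ − d_i⁴)/64 = π(151⁴ − 106.0⁴)/64 = 1.932×10^7 mm⁴
I = 1.932×10^-5 m⁴
At the buckling limit P_cr = P = 3.870×10^5 N
From P_cr = π²EI/(K·L)²:  L = (1/K)·√(π²EI/P_cr) = (1/0.7)·√(π²×6.84×10^10×1.932×10^-5/3.870×10^5)
L = 8.29 m

L_max ≈ 8.29 m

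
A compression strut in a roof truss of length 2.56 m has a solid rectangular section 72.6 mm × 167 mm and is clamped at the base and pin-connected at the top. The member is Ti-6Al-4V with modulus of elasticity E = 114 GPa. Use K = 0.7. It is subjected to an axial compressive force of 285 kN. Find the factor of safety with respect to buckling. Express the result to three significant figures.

n ≈ 6.55

Buckling occurs about the weak axis: I_min = h·b³/12 with b = 72.6 mm (the shorter side).
I_min = 167×72.6³/12 = 5.325×10^6 mm⁴
I = 5.325×10^6 mm⁴ = 5.325×10^-6 m⁴
Effective length L_e = K·L = 0.7 × 2.56 = 1.792 m
P_cr = π²EI / L_e² = π² × 114×10⁹ × 5.325×10^-6 / 1.792² = 1.866×10^6 N
Factor of safety n = P_cr / P = 1865.8 / 285 = 6.55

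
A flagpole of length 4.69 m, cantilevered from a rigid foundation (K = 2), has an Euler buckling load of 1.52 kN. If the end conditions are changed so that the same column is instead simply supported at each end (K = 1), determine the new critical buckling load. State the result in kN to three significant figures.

P_cr ∝ 1/K², so P_cr,new = P_cr,old × (K_old/K_new)² = 1.52 × (2/1)²
= 1.52 × 4.000 = 6.08 kN

P_cr ≈ 6.08 kN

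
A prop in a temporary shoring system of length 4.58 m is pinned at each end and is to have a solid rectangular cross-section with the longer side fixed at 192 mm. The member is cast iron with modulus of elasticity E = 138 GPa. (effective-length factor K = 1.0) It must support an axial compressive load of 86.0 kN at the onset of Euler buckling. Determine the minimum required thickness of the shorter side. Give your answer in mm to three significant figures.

b ≈ 43.6 mm

L_e = K·L = 1 × 4.58 = 4.580 m
Required I = P_cr·L_e²/(π²E) = 8.600×10^4 × 4.580² / (π² × 1.38×10^11) = 1.324×10^-6 m⁴
I_req = 1.324×10^6 mm⁴
Rectangle, weak axis: I_min = h·b³/12 with h = 192 mm fixed  ⇒  b = (12I/h)^(1/3) = 43.6 mm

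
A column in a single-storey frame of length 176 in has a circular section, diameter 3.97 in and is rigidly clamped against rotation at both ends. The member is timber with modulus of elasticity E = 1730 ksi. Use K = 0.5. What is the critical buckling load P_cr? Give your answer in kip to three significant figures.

I = πd⁴/64 = π×3.97⁴/64 = 12.19 in⁴
Effective length L_e = K·L = 0.5 × 176 = 88.00 in
P_cr = π²EI / L_e² = π² × 1730×10³ × 12.19 / 88.00² = 2.689×10^4 lb

P_cr ≈ 26.9 kip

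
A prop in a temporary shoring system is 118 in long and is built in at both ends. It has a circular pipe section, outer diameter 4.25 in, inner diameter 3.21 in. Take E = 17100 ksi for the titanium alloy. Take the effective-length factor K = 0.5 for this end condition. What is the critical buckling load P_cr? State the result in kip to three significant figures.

P_cr ≈ 524 kip

d_o = 4.25 in, d_i = 3.21 in
I = π(d_o⁴ − d_i⁴)/64 = π(4.25⁴ − 3.210⁴)/64 = 10.80 in⁴
Effective length L_e = K·L = 0.5 × 118 = 59.00 in
P_cr = π²EI / L_e² = π² × 17100×10³ × 10.80 / 59.00² = 5.238×10^5 lb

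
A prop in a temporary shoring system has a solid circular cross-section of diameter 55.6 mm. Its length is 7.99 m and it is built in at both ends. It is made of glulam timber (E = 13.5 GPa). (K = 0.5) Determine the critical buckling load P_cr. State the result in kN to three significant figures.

P_cr ≈ 3.92 kN

I = πd⁴/64 = π×55.6⁴/64 = 4.691×10^5 mm⁴
I = 4.691×10^5 mm⁴ = 4.691×10^-7 m⁴
Effective length L_e = K·L = 0.5 × 7.99 = 3.995 m
P_cr = π²EI / L_e² = π² × 13.5×10⁹ × 4.691×10^-7 / 3.995² = 3.916×10^3 N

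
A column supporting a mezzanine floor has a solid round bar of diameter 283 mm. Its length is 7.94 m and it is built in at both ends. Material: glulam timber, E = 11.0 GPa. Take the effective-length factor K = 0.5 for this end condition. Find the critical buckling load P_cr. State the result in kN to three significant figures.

I = πd⁴/64 = π×283⁴/64 = 3.149×10^8 mm⁴
I = 3.149×10^8 mm⁴ = 3.149×10^-4 m⁴
Effective length L_e = K·L = 0.5 × 7.94 = 3.970 m
P_cr = π²EI / L_e² = π² × 11.0×10⁹ × 3.149×10^-4 / 3.970² = 2.169×10^6 N

P_cr ≈ 2170 kN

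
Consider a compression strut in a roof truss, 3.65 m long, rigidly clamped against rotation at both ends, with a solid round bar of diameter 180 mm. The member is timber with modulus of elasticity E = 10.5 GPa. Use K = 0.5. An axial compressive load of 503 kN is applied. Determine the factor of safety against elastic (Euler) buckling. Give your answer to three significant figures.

I = πd⁴/64 = π×180⁴/64 = 5.153×10^7 mm⁴
I = 5.153×10^7 mm⁴ = 5.153×10^-5 m⁴
Effective length L_e = K·L = 0.5 × 3.65 = 1.825 m
P_cr = π²EI / L_e² = π² × 10.5×10⁹ × 5.153×10^-5 / 1.825² = 1.603×10^6 N
Factor of safety n = P_cr / P = 1603.3 / 503 = 3.19

n ≈ 3.19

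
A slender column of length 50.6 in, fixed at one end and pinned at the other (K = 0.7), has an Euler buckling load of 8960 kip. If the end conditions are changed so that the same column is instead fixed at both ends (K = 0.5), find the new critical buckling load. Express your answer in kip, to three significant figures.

P_cr ∝ 1/K², so P_cr,new = P_cr,old × (K_old/K_new)² = 8960 × (0.7/0.5)²
= 8960 × 1.960 = 17600 kip

P_cr ≈ 17600 kip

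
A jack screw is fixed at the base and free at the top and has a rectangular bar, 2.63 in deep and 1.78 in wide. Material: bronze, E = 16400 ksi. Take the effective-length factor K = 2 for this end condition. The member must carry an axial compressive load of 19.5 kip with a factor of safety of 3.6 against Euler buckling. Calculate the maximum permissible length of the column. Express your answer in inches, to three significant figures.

Buckling occurs about the weak axis: I_min = h·b³/12 with b = 1.78 in (the shorter side).
I_min = 2.63×1.78³/12 = 1.236 in⁴
Required critical load P_cr = n·P = 3.6 × 19.5 = 70.20 kip = 7.020×10^4 lb
From P_cr = π²EI/(K·L)²:  L = (1/K)·√(π²EI/P_cr) = (1/2)·√(π²×1.64×10^7×1.236/7.020×10^4)
L = 26.7 in

L_max ≈ 26.7 in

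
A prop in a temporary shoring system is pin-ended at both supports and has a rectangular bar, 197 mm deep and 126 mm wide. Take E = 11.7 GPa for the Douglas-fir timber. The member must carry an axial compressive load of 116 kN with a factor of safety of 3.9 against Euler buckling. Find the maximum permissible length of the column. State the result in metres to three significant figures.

Buckling occurs about the weak axis: I_min = h·b³/12 with b = 126 mm (the shorter side).
I_min = 197×126³/12 = 3.284×10^7 mm⁴
I = 3.284×10^-5 m⁴
Required critical load P_cr = n·P = 3.9 × 116 = 452.4 kN = 4.524×10^5 N
From P_cr = π²EI/(K·L)²:  L = (1/K)·√(π²EI/P_cr) = (1/1)·√(π²×1.17×10^10×3.284×10^-5/4.524×10^5)
L = 2.90 m

L_max ≈ 2.90 m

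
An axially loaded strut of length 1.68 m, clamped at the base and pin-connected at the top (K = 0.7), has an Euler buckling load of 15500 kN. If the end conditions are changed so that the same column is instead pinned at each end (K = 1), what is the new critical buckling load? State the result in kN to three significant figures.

P_cr ∝ 1/K², so P_cr,new = P_cr,old × (K_old/K_new)² = 15500 × (0.7/1)²
= 15500 × 0.4900 = 7600 kN

P_cr ≈ 7600 kN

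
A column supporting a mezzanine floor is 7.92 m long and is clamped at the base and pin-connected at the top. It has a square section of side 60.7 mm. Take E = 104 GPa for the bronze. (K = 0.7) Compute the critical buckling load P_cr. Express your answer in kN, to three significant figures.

P_cr ≈ 37.8 kN

I = a⁴/12 = 60.7⁴/12 = 1.131×10^6 mm⁴
I = 1.131×10^6 mm⁴ = 1.131×10^-6 m⁴
Effective length L_e = K·L = 0.7 × 7.92 = 5.544 m
P_cr = π²EI / L_e² = π² × 104×10⁹ × 1.131×10^-6 / 5.544² = 3.778×10^4 N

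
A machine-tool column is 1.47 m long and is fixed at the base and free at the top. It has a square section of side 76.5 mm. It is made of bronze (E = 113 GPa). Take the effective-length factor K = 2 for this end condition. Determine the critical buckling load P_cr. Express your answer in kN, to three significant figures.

I = a⁴/12 = 76.5⁴/12 = 2.854×10^6 mm⁴
I = 2.854×10^6 mm⁴ = 2.854×10^-6 m⁴
Effective length L_e = K·L = 2 × 1.47 = 2.940 m
P_cr = π²EI / L_e² = π² × 113×10⁹ × 2.854×10^-6 / 2.940² = 3.683×10^5 N

P_cr ≈ 368 kN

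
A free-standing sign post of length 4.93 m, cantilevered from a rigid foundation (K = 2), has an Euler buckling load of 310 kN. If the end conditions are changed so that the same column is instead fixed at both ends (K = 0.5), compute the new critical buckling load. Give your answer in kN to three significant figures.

P_cr ∝ 1/K², so P_cr,new = P_cr,old × (K_old/K_new)² = 310 × (2/0.5)²
= 310 × 16.00 = 4960 kN

P_cr ≈ 4960 kN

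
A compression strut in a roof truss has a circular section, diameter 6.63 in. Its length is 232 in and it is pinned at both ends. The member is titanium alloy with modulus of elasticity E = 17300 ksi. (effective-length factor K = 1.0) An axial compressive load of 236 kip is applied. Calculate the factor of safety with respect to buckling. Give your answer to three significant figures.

n ≈ 1.27

I = πd⁴/64 = π×6.63⁴/64 = 94.85 in⁴
Effective length L_e = K·L = 1 × 232 = 232.0 in
P_cr = π²EI / L_e² = π² × 17300×10³ × 94.85 / 232.0² = 3.009×10^5 lb
Factor of safety n = P_cr / P = 300.88 / 236 = 1.27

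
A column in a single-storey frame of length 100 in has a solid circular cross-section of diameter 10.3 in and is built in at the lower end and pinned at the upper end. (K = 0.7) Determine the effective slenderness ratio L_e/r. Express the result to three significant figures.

I = πd⁴/64 = π×10.3⁴/64 = 552.5 in⁴
A = 83.32 in²;  r_min = √(I/A) = √(552.5/83.32) = 2.575 in
L_e = K·L = 0.7 × 100 = 70.00 in
λ = L_e / r_min = 70.000 / 2.575 = 27.2

λ ≈ 27.2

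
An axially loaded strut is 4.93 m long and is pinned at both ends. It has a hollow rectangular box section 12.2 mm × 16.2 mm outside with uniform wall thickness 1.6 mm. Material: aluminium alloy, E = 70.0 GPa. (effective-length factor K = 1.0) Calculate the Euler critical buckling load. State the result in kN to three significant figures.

Inner dimensions: h_i = 16.2 − 2×1.6 = 13.00 mm, b_i = 12.2 − 2×1.6 = 9.000 mm
Weak-axis I_min = (h_o·b_o³ − h_i·b_i³)/12 with b_o = 12.2, b_i = 9.000 mm (shorter outer/inner sides).
I_min = (16.2×12.2³ − 13.00×9.000³)/12 = 1.662×10^3 mm⁴
I = 1.662×10^3 mm⁴ = 1.662×10^-9 m⁴
Effective length L_e = K·L = 1 × 4.93 = 4.930 m
P_cr = π²EI / L_e² = π² × 70.0×10⁹ × 1.662×10^-9 / 4.930² = 47.23 N

P_cr ≈ 0.0472 kN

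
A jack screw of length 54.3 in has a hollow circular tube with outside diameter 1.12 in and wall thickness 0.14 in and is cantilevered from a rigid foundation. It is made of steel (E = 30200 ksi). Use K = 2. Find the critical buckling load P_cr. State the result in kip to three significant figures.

Inner diameter d_i = 1.12 − 2×0.14 = 0.8400 in
I = π(d_o⁴ − d_i⁴)/64 = π(1.12⁴ − 0.8400⁴)/64 = 5.280×10^-2 in⁴
Effective length L_e = K·L = 2 × 54.3 = 108.6 in
P_cr = π²EI / L_e² = π² × 30200×10³ × 5.280×10^-2 / 108.6² = 1.334×10^3 lb

P_cr ≈ 1.33 kip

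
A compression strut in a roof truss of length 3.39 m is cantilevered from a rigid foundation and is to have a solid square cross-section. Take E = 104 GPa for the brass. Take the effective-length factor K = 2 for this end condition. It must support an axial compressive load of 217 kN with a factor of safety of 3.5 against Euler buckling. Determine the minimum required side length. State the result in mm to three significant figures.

Required P_cr = n·P = 3.5 × 217 = 759.5 kN
L_e = K·L = 2 × 3.39 = 6.780 m
Required I = P_cr·L_e²/(π²E) = 7.595×10^5 × 6.780² / (π² × 1.04×10^11) = 3.401×10^-5 m⁴
I_req = 3.401×10^7 mm⁴
Solid square: I = a⁴/12  ⇒  a = (12I)^(1/4) = (12×3.401×10^7)^(1/4) = 142 mm

a ≈ 142 mm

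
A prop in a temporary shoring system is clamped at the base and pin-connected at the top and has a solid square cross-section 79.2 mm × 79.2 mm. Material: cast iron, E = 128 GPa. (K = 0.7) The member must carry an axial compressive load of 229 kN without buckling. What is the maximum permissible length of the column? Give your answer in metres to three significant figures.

I = a⁴/12 = 79.2⁴/12 = 3.279×10^6 mm⁴
I = 3.279×10^-6 m⁴
At the buckling limit P_cr = P = 2.290×10^5 N
From P_cr = π²EI/(K·L)²:  L = (1/K)·√(π²EI/P_cr) = (1/0.7)·√(π²×1.28×10^11×3.279×10^-6/2.290×10^5)
L = 6.08 m

L_max ≈ 6.08 m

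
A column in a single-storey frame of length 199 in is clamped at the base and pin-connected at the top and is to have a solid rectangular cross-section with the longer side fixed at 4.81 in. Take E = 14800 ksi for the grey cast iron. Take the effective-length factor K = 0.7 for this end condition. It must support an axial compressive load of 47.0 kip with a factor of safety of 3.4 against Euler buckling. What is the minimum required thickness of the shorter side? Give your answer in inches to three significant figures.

b ≈ 3.76 in

Required P_cr = n·P = 3.4 × 47.0 = 159.8 kip
L_e = K·L = 0.7 × 199 = 139.3 in
Required I = P_cr·L_e²/(π²E) = 1.598×10^5 × 139.3² / (π² × 1.48×10^7) = 21.23 in⁴
Rectangle, weak axis: I_min = h·b³/12 with h = 4.81 in fixed  ⇒  b = (12I/h)^(1/3) = 3.76 in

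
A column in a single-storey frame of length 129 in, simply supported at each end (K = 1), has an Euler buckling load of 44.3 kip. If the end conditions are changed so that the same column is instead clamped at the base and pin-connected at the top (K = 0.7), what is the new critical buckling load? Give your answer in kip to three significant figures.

P_cr ∝ 1/K², so P_cr,new = P_cr,old × (K_old/K_new)² = 44.3 × (1/0.7)²
= 44.3 × 2.041 = 90.4 kip

P_cr ≈ 90.4 kip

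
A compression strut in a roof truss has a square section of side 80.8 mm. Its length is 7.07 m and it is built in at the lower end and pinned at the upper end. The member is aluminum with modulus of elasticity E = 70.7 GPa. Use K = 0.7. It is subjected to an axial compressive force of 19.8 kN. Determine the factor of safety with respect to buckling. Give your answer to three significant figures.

I = a⁴/12 = 80.8⁴/12 = 3.552×10^6 mm⁴
I = 3.552×10^6 mm⁴ = 3.552×10^-6 m⁴
Effective length L_e = K·L = 0.7 × 7.07 = 4.949 m
P_cr = π²EI / L_e² = π² × 70.7×10⁹ × 3.552×10^-6 / 4.949² = 1.012×10^5 N
Factor of safety n = P_cr / P = 101.19 / 19.8 = 5.11

n ≈ 5.11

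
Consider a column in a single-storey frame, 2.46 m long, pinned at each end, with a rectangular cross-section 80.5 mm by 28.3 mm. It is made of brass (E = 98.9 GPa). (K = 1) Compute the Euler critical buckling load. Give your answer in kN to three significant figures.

P_cr ≈ 24.5 kN

Buckling occurs about the weak axis: I_min = h·b³/12 with b = 28.3 mm (the shorter side).
I_min = 80.5×28.3³/12 = 1.520×10^5 mm⁴
I = 1.520×10^5 mm⁴ = 1.520×10^-7 m⁴
Effective length L_e = K·L = 1 × 2.46 = 2.460 m
P_cr = π²EI / L_e² = π² × 98.9×10⁹ × 1.520×10^-7 / 2.460² = 2.452×10^4 N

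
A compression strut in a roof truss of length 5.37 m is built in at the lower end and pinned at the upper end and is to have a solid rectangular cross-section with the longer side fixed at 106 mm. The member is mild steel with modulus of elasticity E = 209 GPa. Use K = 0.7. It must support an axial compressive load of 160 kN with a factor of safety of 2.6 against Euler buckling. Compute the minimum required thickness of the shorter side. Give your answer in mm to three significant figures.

Required P_cr = n·P = 2.6 × 160 = 416.0 kN
L_e = K·L = 0.7 × 5.37 = 3.759 m
Required I = P_cr·L_e²/(π²E) = 4.160×10^5 × 3.759² / (π² × 2.09×10^11) = 2.850×10^-6 m⁴
I_req = 2.850×10^6 mm⁴
Rectangle, weak axis: I_min = h·b³/12 with h = 106 mm fixed  ⇒  b = (12I/h)^(1/3) = 68.6 mm

b ≈ 68.6 mm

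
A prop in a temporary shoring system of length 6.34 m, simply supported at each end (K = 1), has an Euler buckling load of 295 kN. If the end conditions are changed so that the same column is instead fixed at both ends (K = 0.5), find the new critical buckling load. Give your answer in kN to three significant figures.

P_cr ≈ 1180 kN

P_cr ∝ 1/K², so P_cr,new = P_cr,old × (K_old/K_new)² = 295 × (1/0.5)²
= 295 × 4.000 = 1180 kN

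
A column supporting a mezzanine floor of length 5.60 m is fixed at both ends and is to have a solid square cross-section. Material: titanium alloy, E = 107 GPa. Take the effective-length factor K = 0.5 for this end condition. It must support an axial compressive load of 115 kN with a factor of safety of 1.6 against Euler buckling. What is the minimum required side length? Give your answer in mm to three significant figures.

a ≈ 63.6 mm

Required P_cr = n·P = 1.6 × 115 = 184.0 kN
L_e = K·L = 0.5 × 5.60 = 2.800 m
Required I = P_cr·L_e²/(π²E) = 1.840×10^5 × 2.800² / (π² × 1.07×10^11) = 1.366×10^-6 m⁴
I_req = 1.366×10^6 mm⁴
Solid square: I = a⁴/12  ⇒  a = (12I)^(1/4) = (12×1.366×10^6)^(1/4) = 63.6 mm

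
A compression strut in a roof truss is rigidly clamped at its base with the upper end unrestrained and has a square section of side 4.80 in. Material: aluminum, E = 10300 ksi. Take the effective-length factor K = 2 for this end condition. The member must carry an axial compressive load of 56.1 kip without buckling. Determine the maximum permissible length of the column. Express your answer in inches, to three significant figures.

L_max ≈ 142 in

I = a⁴/12 = 4.80⁴/12 = 44.24 in⁴
At the buckling limit P_cr = P = 5.610×10^4 lb
From P_cr = π²EI/(K·L)²:  L = (1/K)·√(π²EI/P_cr) = (1/2)·√(π²×1.03×10^7×44.24/5.610×10^4)
L = 142 in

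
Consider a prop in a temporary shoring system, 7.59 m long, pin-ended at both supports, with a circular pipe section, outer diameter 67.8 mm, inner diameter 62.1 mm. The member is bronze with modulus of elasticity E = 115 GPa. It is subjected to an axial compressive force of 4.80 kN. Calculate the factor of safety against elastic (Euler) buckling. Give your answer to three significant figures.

d_o = 67.8 mm, d_i = 62.1 mm
I = π(d_o⁴ − d_i⁴)/64 = π(67.8⁴ − 62.10⁴)/64 = 3.072×10^5 mm⁴
I = 3.072×10^5 mm⁴ = 3.072×10^-7 m⁴
Effective length L_e = K·L = 1 × 7.59 = 7.590 m
P_cr = π²EI / L_e² = π² × 115×10⁹ × 3.072×10^-7 / 7.590² = 6.053×10^3 N
Factor of safety n = P_cr / P = 6.0533 / 4.80 = 1.26

n ≈ 1.26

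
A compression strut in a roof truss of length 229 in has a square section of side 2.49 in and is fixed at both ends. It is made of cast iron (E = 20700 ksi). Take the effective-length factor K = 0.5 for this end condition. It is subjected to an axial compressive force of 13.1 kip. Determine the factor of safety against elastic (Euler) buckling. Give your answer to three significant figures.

I = a⁴/12 = 2.49⁴/12 = 3.203 in⁴
Effective length L_e = K·L = 0.5 × 229 = 114.5 in
P_cr = π²EI / L_e² = π² × 20700×10³ × 3.203 / 114.5² = 4.992×10^4 lb
Factor of safety n = P_cr / P = 49.920 / 13.1 = 3.81

n ≈ 3.81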